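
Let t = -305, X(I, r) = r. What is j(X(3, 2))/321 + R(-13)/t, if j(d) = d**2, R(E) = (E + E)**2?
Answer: -215776/97905 ≈ -2.2039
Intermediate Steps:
R(E) = 4*E**2 (R(E) = (2*E)**2 = 4*E**2)
j(X(3, 2))/321 + R(-13)/t = 2**2/321 + (4*(-13)**2)/(-305) = 4*(1/321) + (4*169)*(-1/305) = 4/321 + 676*(-1/305) = 4/321 - 676/305 = -215776/97905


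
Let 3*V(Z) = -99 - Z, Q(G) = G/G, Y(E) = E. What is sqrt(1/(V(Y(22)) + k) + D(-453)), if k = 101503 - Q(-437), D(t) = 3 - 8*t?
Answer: 7*sqrt(6858007728270)/304385 ≈ 60.225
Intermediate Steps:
Q(G) = 1
V(Z) = -33 - Z/3 (V(Z) = (-99 - Z)/3 = -33 - Z/3)
k = 101502 (k = 101503 - 1*1 = 101503 - 1 = 101502)
sqrt(1/(V(Y(22)) + k) + D(-453)) = sqrt(1/((-33 - 1/3*22) + 101502) + (3 - 8*(-453))) = sqrt(1/((-33 - 22/3) + 101502) + (3 + 3624)) = sqrt(1/(-121/3 + 101502) + 3627) = sqrt(1/(304385/3) + 3627) = sqrt(3/304385 + 3627) = sqrt(1104004398/304385) = 7*sqrt(6858007728270)/304385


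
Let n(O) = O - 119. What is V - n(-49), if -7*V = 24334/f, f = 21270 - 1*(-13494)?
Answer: 20429065/121674 ≈ 167.90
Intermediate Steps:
f = 34764 (f = 21270 + 13494 = 34764)
n(O) = -119 + O
V = -12167/121674 (V = -24334/(7*34764) = -1/7*12167/17382 = -12167/121674 ≈ -0.099997)
V - n(-49) = -12167/121674 - (-119 - 49) = -12167/121674 - 1*(-168) = -12167/121674 + 168 = 20429065/121674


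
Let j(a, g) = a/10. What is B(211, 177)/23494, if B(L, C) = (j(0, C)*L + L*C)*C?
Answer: 6610419/23494 ≈ 281.37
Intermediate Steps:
j(a, g) = a/10 (j(a, g) = a*(1/10) = a/10)
B(L, C) = L*C**2 (B(L, C) = (((1/10)*0)*L + L*C)*C = (0*L + C*L)*C = (0 + C*L)*C = (C*L)*C = L*C**2)
B(211, 177)/23494 = (211*177**2)/23494 = (211*31329)*(1/23494) = 6610419*(1/23494) = 6610419/23494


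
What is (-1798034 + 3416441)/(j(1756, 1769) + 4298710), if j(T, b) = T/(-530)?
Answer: 428877855/1139157272 ≈ 0.37649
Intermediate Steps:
j(T, b) = -T/530 (j(T, b) = T*(-1/530) = -T/530)
(-1798034 + 3416441)/(j(1756, 1769) + 4298710) = (-1798034 + 3416441)/(-1/530*1756 + 4298710) = 1618407/(-878/265 + 4298710) = 1618407/(1139157272/265) = 1618407*(265/1139157272) = 428877855/1139157272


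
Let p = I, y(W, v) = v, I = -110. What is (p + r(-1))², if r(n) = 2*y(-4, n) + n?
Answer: 12769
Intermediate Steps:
p = -110
r(n) = 3*n (r(n) = 2*n + n = 3*n)
(p + r(-1))² = (-110 + 3*(-1))² = (-110 - 3)² = (-113)² = 12769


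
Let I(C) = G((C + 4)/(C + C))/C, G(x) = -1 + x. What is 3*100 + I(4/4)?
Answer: 603/2 ≈ 301.50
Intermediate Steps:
I(C) = (-1 + (4 + C)/(2*C))/C (I(C) = (-1 + (C + 4)/(C + C))/C = (-1 + (4 + C)/((2*C)))/C = (-1 + (4 + C)*(1/(2*C)))/C = (-1 + (4 + C)/(2*C))/C)
3*100 + I(4/4) = 3*100 + (4 - 4/4)/(2*(4/4)**2) = 300 + (4 - 4/4)/(2*(4*(1/4))**2) = 300 + (1/2)*(4 - 1*1)/1**2 = 300 + (1/2)*1*(4 - 1) = 300 + (1/2)*1*3 = 300 + 3/2 = 603/2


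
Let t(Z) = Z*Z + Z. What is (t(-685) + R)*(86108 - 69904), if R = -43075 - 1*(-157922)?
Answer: 9453202948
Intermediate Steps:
R = 114847 (R = -43075 + 157922 = 114847)
t(Z) = Z + Z**2 (t(Z) = Z**2 + Z = Z + Z**2)
(t(-685) + R)*(86108 - 69904) = (-685*(1 - 685) + 114847)*(86108 - 69904) = (-685*(-684) + 114847)*16204 = (468540 + 114847)*16204 = 583387*16204 = 9453202948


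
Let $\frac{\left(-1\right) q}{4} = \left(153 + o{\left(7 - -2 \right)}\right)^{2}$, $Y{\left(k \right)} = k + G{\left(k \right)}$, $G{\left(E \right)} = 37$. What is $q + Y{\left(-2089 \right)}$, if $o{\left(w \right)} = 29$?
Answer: $-134548$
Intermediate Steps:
$Y{\left(k \right)} = 37 + k$ ($Y{\left(k \right)} = k + 37 = 37 + k$)
$q = -132496$ ($q = - 4 \left(153 + 29\right)^{2} = - 4 \cdot 182^{2} = \left(-4\right) 33124 = -132496$)
$q + Y{\left(-2089 \right)} = -132496 + \left(37 - 2089\right) = -132496 - 2052 = -134548$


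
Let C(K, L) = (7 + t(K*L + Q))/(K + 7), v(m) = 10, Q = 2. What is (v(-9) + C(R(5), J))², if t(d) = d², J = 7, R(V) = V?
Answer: 139876/9 ≈ 15542.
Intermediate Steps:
C(K, L) = (7 + (2 + K*L)²)/(7 + K) (C(K, L) = (7 + (K*L + 2)²)/(K + 7) = (7 + (2 + K*L)²)/(7 + K))
(v(-9) + C(R(5), J))² = (10 + (7 + (2 + 5*7)²)/(7 + 5))² = (10 + (7 + (2 + 35)²)/12)² = (10 + (7 + 37²)/12)² = (10 + (7 + 1369)/12)² = (10 + (1/12)*1376)² = (10 + 344/3)² = (374/3)² = 139876/9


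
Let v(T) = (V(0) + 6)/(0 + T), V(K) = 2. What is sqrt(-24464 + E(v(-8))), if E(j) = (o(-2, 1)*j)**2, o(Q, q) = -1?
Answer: I*sqrt(24463) ≈ 156.41*I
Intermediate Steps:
v(T) = 8/T (v(T) = (2 + 6)/(0 + T) = 8/T)
E(j) = j**2 (E(j) = (-j)**2 = j**2)
sqrt(-24464 + E(v(-8))) = sqrt(-24464 + (8/(-8))**2) = sqrt(-24464 + (8*(-1/8))**2) = sqrt(-24464 + (-1)**2) = sqrt(-24464 + 1) = sqrt(-24463) = I*sqrt(24463)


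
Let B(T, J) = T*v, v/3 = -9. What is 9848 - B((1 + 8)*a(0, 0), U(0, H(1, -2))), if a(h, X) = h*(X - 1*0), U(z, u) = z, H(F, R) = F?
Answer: 9848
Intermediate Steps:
v = -27 (v = 3*(-9) = -27)
a(h, X) = X*h (a(h, X) = h*(X + 0) = h*X = X*h)
B(T, J) = -27*T (B(T, J) = T*(-27) = -27*T)
9848 - B((1 + 8)*a(0, 0), U(0, H(1, -2))) = 9848 - (-27)*(1 + 8)*(0*0) = 9848 - (-27)*9*0 = 9848 - (-27)*0 = 9848 - 1*0 = 9848 + 0 = 9848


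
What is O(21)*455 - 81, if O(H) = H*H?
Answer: 200574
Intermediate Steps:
O(H) = H²
O(21)*455 - 81 = 21²*455 - 81 = 441*455 - 81 = 200655 - 81 = 200574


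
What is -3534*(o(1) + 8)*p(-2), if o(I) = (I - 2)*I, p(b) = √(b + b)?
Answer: -49476*I ≈ -49476.0*I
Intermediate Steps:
p(b) = √2*√b (p(b) = √(2*b) = √2*√b)
o(I) = I*(-2 + I) (o(I) = (-2 + I)*I = I*(-2 + I))
-3534*(o(1) + 8)*p(-2) = -3534*(1*(-2 + 1) + 8)*√2*√(-2) = -3534*(1*(-1) + 8)*√2*(I*√2) = -3534*(-1 + 8)*2*I = -24738*2*I = -49476*I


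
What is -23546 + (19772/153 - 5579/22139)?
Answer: -79319710061/3387267 ≈ -23417.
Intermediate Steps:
-23546 + (19772/153 - 5579/22139) = -23546 + 436878721/3387267 = -79319710061/3387267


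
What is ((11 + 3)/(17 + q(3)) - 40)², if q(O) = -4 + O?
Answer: 97969/64 ≈ 1530.8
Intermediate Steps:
((11 + 3)/(17 + q(3)) - 40)² = ((11 + 3)/(17 + (-4 + 3)) - 40)² = (14/(17 - 1) - 40)² = (14/16 - 40)² = (14*(1/16) - 40)² = (7/8 - 40)² = (-313/8)² = 97969/64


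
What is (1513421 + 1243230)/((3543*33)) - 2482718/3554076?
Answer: 1584511708939/69256501974 ≈ 22.879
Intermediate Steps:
(1513421 + 1243230)/((3543*33)) - 2482718/3554076 = 2756651/116919 - 2482718*1/3554076 = 2756651*(1/116919) - 1241359/1777038 = 2756651/116919 - 1241359/1777038 = 1584511708939/69256501974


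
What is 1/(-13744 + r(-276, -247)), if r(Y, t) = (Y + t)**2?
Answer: 1/259785 ≈ 3.8493e-6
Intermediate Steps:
1/(-13744 + r(-276, -247)) = 1/(-13744 + (-276 - 247)**2) = 1/(-13744 + (-523)**2) = 1/(-13744 + 273529) = 1/259785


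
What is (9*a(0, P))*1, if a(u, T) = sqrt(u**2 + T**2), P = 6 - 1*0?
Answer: 54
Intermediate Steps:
P = 6 (P = 6 + 0 = 6)
a(u, T) = sqrt(T**2 + u**2)
(9*a(0, P))*1 = (9*sqrt(6**2 + 0**2))*1 = (9*sqrt(36 + 0))*1 = (9*sqrt(36))*1 = (9*6)*1 = 54*1 = 54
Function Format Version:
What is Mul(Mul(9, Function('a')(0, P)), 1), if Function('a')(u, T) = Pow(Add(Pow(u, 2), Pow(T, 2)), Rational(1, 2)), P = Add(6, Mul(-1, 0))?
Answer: 54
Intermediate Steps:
P = 6 (P = Add(6, 0) = 6)
Function('a')(u, T) = Pow(Add(Pow(T, 2), Pow(u, 2)), Rational(1, 2))
Mul(Mul(9, Function('a')(0, P)), 1) = Mul(Mul(9, Pow(Add(Pow(6, 2), Pow(0, 2)), Rational(1, 2))), 1) = Mul(Mul(9, Pow(Add(36, 0), Rational(1, 2))), 1) = Mul(Mul(9, Pow(36, Rational(1, 2))), 1) = Mul(Mul(9, 6), 1) = Mul(54, 1) = 54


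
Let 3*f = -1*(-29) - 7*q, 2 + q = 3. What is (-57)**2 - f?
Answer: 9725/3 ≈ 3241.7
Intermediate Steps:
q = 1 (q = -2 + 3 = 1)
f = 22/3 (f = (-1*(-29) - 7*1)/3 = (29 - 7)/3 = (1/3)*22 = 22/3 ≈ 7.3333)
(-57)**2 - f = (-57)**2 - 1*22/3 = 3249 - 22/3 = 9725/3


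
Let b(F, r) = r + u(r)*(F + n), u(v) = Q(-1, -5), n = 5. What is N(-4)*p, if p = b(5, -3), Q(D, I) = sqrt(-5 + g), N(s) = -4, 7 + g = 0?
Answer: 12 - 80*I*sqrt(3) ≈ 12.0 - 138.56*I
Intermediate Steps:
g = -7 (g = -7 + 0 = -7)
Q(D, I) = 2*I*sqrt(3) (Q(D, I) = sqrt(-5 - 7) = sqrt(-12) = 2*I*sqrt(3))
u(v) = 2*I*sqrt(3)
b(F, r) = r + 2*I*sqrt(3)*(5 + F) (b(F, r) = r + (2*I*sqrt(3))*(F + 5) = r + (2*I*sqrt(3))*(5 + F) = r + 2*I*sqrt(3)*(5 + F))
p = -3 + 20*I*sqrt(3) (p = -3 + 10*I*sqrt(3) + 2*I*5*sqrt(3) = -3 + 10*I*sqrt(3) + 10*I*sqrt(3) = -3 + 20*I*sqrt(3) ≈ -3.0 + 34.641*I)
N(-4)*p = -4*(-3 + 20*I*sqrt(3)) = 12 - 80*I*sqrt(3)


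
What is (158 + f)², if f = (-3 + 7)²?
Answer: 30276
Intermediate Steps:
f = 16 (f = 4² = 16)
(158 + f)² = (158 + 16)² = 174² = 30276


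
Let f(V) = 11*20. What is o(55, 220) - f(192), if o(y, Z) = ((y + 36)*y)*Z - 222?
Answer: 1100658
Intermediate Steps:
o(y, Z) = -222 + Z*y*(36 + y) (o(y, Z) = ((36 + y)*y)*Z - 222 = (y*(36 + y))*Z - 222 = Z*y*(36 + y) - 222 = -222 + Z*y*(36 + y))
f(V) = 220
o(55, 220) - f(192) = (-222 + 220*55**2 + 36*220*55) - 1*220 = (-222 + 220*3025 + 435600) - 220 = (-222 + 665500 + 435600) - 220 = 1100878 - 220 = 1100658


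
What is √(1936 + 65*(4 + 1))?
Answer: √2261 ≈ 47.550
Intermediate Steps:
√(1936 + 65*(4 + 1)) = √(1936 + 65*5) = √(1936 + 325) = √2261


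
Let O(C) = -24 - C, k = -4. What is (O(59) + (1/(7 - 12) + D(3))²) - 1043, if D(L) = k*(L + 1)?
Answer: -21589/25 ≈ -863.56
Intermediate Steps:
D(L) = -4 - 4*L (D(L) = -4*(L + 1) = -4*(1 + L) = -4 - 4*L)
(O(59) + (1/(7 - 12) + D(3))²) - 1043 = ((-24 - 1*59) + (1/(7 - 12) + (-4 - 4*3))²) - 1043 = ((-24 - 59) + (1/(-5) + (-4 - 12))²) - 1043 = (-83 + (-⅕ - 16)²) - 1043 = (-83 + (-81/5)²) - 1043 = (-83 + 6561/25) - 1043 = 4486/25 - 1043 = -21589/25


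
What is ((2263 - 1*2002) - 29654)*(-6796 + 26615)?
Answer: -582539867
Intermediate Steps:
((2263 - 1*2002) - 29654)*(-6796 + 26615) = ((2263 - 2002) - 29654)*19819 = (261 - 29654)*19819 = -29393*19819 = -582539867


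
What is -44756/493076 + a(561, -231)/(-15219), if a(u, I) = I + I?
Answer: -37778371/625343637 ≈ -0.060412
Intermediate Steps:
a(u, I) = 2*I
-44756/493076 + a(561, -231)/(-15219) = -44756/493076 + (2*(-231))/(-15219) = -44756*1/493076 - 462*(-1/15219) = -11189/123269 + 154/5073 = -37778371/625343637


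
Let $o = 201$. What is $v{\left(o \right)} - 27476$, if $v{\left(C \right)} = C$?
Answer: $-27275$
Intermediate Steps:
$v{\left(o \right)} - 27476 = 201 - 27476 = -27275$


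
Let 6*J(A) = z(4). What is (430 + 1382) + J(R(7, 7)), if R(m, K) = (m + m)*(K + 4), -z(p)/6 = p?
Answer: 1808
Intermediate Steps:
z(p) = -6*p
R(m, K) = 2*m*(4 + K) (R(m, K) = (2*m)*(4 + K) = 2*m*(4 + K))
J(A) = -4 (J(A) = (-6*4)/6 = (1/6)*(-24) = -4)
(430 + 1382) + J(R(7, 7)) = (430 + 1382) - 4 = 1812 - 4 = 1808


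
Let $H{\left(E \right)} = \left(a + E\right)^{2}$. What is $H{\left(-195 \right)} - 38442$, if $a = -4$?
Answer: $1159$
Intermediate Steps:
$H{\left(E \right)} = \left(-4 + E\right)^{2}$
$H{\left(-195 \right)} - 38442 = \left(-4 - 195\right)^{2} - 38442 = \left(-199\right)^{2} - 38442 = 39601 - 38442 = 1159$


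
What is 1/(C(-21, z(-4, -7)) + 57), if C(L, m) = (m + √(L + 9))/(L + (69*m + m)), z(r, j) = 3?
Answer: 24246/1382407 - 9*I*√3/2764814 ≈ 0.017539 - 5.6382e-6*I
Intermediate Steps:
C(L, m) = (m + √(9 + L))/(L + 70*m)
1/(C(-21, z(-4, -7)) + 57) = 1/((3 + √(9 - 21))/(-21 + 70*3) + 57) = 1/((3 + √(-12))/(-21 + 210) + 57) = 1/((3 + 2*I*√3)/189 + 57) = 1/((1/63 + 2*I*√3/189) + 57) = 1/(3592/63 + 2*I*√3/189)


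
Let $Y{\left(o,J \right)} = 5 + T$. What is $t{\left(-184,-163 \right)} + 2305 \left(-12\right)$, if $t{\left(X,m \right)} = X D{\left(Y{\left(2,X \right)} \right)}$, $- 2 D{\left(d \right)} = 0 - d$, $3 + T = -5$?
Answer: $-27384$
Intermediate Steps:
$T = -8$ ($T = -3 - 5 = -8$)
$Y{\left(o,J \right)} = -3$ ($Y{\left(o,J \right)} = 5 - 8 = -3$)
$D{\left(d \right)} = \frac{d}{2}$ ($D{\left(d \right)} = - \frac{0 - d}{2} = - \frac{\left(-1\right) d}{2} = \frac{d}{2}$)
$t{\left(X,m \right)} = - \frac{3 X}{2}$ ($t{\left(X,m \right)} = X \frac{1}{2} \left(-3\right) = X \left(- \frac{3}{2}\right) = - \frac{3 X}{2}$)
$t{\left(-184,-163 \right)} + 2305 \left(-12\right) = \left(- \frac{3}{2}\right) \left(-184\right) + 2305 \left(-12\right) = 276 - 27660 = -27384$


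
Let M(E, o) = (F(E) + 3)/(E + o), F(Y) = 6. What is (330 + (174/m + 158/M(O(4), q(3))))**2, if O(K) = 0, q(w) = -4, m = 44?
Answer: 2726823961/39204 ≈ 69555.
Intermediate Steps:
M(E, o) = 9/(E + o) (M(E, o) = (6 + 3)/(E + o) = 9/(E + o))
(330 + (174/m + 158/M(O(4), q(3))))**2 = (330 + (174/44 + 158/((9/(0 - 4)))))**2 = (330 + (174*(1/44) + 158/((9/(-4)))))**2 = (330 + (87/22 + 158/((9*(-1/4)))))**2 = (330 + (87/22 + 158/(-9/4)))**2 = (330 + (87/22 + 158*(-4/9)))**2 = (330 + (87/22 - 632/9))**2 = (330 - 13121/198)**2 = (52219/198)**2 = 2726823961/39204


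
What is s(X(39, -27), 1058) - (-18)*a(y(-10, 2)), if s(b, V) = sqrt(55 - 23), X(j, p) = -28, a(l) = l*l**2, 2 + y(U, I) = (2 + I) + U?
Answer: -9216 + 4*sqrt(2) ≈ -9210.3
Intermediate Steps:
y(U, I) = I + U (y(U, I) = -2 + ((2 + I) + U) = -2 + (2 + I + U) = I + U)
a(l) = l**3
s(b, V) = 4*sqrt(2) (s(b, V) = sqrt(32) = 4*sqrt(2))
s(X(39, -27), 1058) - (-18)*a(y(-10, 2)) = 4*sqrt(2) - (-18)*(2 - 10)**3 = 4*sqrt(2) - (-18)*(-8)**3 = 4*sqrt(2) - (-18)*(-512) = 4*sqrt(2) - 1*9216 = 4*sqrt(2) - 9216 = -9216 + 4*sqrt(2)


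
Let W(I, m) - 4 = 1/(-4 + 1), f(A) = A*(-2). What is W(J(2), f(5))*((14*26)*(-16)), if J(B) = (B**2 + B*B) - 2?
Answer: -64064/3 ≈ -21355.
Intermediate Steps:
f(A) = -2*A
J(B) = -2 + 2*B**2 (J(B) = (B**2 + B**2) - 2 = 2*B**2 - 2 = -2 + 2*B**2)
W(I, m) = 11/3 (W(I, m) = 4 + 1/(-4 + 1) = 4 + 1/(-3) = 4 - 1/3 = 11/3)
W(J(2), f(5))*((14*26)*(-16)) = 11*((14*26)*(-16))/3 = 11*(364*(-16))/3 = (11/3)*(-5824) = -64064/3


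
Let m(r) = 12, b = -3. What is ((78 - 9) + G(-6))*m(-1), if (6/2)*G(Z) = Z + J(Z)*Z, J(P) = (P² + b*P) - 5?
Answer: -372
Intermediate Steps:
J(P) = -5 + P² - 3*P (J(P) = (P² - 3*P) - 5 = -5 + P² - 3*P)
G(Z) = Z/3 + Z*(-5 + Z² - 3*Z)/3 (G(Z) = (Z + (-5 + Z² - 3*Z)*Z)/3 = (Z + Z*(-5 + Z² - 3*Z))/3 = Z/3 + Z*(-5 + Z² - 3*Z)/3)
((78 - 9) + G(-6))*m(-1) = ((78 - 9) + (⅓)*(-6)*(-4 + (-6)² - 3*(-6)))*12 = (69 + (⅓)*(-6)*(-4 + 36 + 18))*12 = (69 + (⅓)*(-6)*50)*12 = (69 - 100)*12 = -31*12 = -372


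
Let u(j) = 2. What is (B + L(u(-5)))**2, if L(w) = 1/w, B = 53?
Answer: 11449/4 ≈ 2862.3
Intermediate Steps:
(B + L(u(-5)))**2 = (53 + 1/2)**2 = (107/2)**2 = 11449/4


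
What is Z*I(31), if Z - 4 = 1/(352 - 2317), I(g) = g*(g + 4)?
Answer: 1705403/393 ≈ 4339.4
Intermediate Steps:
I(g) = g*(4 + g)
Z = 7859/1965 (Z = 4 + 1/(352 - 2317) = 4 + 1/(-1965) = 4 - 1/1965 = 7859/1965 ≈ 3.9995)
Z*I(31) = 7859*(31*(4 + 31))/1965 = 7859*(31*35)/1965 = (7859/1965)*1085 = 1705403/393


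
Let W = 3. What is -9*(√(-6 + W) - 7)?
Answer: 63 - 9*I*√3 ≈ 63.0 - 15.588*I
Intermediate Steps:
-9*(√(-6 + W) - 7) = -9*(√(-6 + 3) - 7) = -9*(√(-3) - 7) = -9*(I*√3 - 7) = -9*(-7 + I*√3) = 63 - 9*I*√3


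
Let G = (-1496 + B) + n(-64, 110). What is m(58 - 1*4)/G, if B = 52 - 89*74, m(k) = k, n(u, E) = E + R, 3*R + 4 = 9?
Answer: -162/23755 ≈ -0.0068196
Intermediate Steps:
R = 5/3 (R = -4/3 + (⅓)*9 = -4/3 + 3 = 5/3 ≈ 1.6667)
n(u, E) = 5/3 + E (n(u, E) = E + 5/3 = 5/3 + E)
B = -6534 (B = 52 - 6586 = -6534)
G = -23755/3 (G = (-1496 - 6534) + (5/3 + 110) = -8030 + 335/3 = -23755/3 ≈ -7918.3)
m(58 - 1*4)/G = (58 - 1*4)/(-23755/3) = (58 - 4)*(-3/23755) = 54*(-3/23755) = -162/23755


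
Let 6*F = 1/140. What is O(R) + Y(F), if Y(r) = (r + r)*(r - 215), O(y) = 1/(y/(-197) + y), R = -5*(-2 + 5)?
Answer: -29177/50400 ≈ -0.57891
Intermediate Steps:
F = 1/840 (F = (⅙)/140 = (⅙)*(1/140) = 1/840 ≈ 0.0011905)
R = -15 (R = -5*3 = -15)
O(y) = 197/(196*y) (O(y) = 1/(y*(-1/197) + y) = 1/(-y/197 + y) = 1/(196*y/197) = 197/(196*y))
Y(r) = 2*r*(-215 + r) (Y(r) = (2*r)*(-215 + r) = 2*r*(-215 + r))
O(R) + Y(F) = (197/196)/(-15) + 2*(1/840)*(-215 + 1/840) = (197/196)*(-1/15) + 2*(1/840)*(-180599/840) = -197/2940 - 180599/352800 = -29177/50400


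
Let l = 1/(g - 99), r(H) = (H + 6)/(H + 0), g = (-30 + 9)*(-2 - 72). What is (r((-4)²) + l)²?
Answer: 256416169/135489600 ≈ 1.8925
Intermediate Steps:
g = 1554 (g = -21*(-74) = 1554)
r(H) = (6 + H)/H
l = 1/1455 (l = 1/(1554 - 99) = 1/1455 ≈ 0.00068729)
(r((-4)²) + l)² = ((6 + (-4)²)/((-4)²) + 1/1455)² = ((6 + 16)/16 + 1/1455)² = ((1/16)*22 + 1/1455)² = (11/8 + 1/1455)² = (16013/11640)² = 256416169/135489600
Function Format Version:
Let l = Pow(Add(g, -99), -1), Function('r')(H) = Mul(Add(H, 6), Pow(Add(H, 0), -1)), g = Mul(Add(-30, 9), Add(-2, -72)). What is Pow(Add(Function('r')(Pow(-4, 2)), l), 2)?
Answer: Rational(256416169, 135489600) ≈ 1.8925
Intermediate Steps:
g = 1554 (g = Mul(-21, -74) = 1554)
Function('r')(H) = Mul(Pow(H, -1), Add(6, H)) (Function('r')(H) = Mul(Add(6, H), Pow(H, -1)) = Mul(Pow(H, -1), Add(6, H)))
l = Rational(1, 1455) (l = Pow(Add(1554, -99), -1) = Pow(1455, -1) = Rational(1, 1455) ≈ 0.00068729)
Pow(Add(Function('r')(Pow(-4, 2)), l), 2) = Pow(Add(Mul(Pow(Pow(-4, 2), -1), Add(6, Pow(-4, 2))), Rational(1, 1455)), 2) = Pow(Add(Mul(Pow(16, -1), Add(6, 16)), Rational(1, 1455)), 2) = Pow(Add(Mul(Rational(1, 16), 22), Rational(1, 1455)), 2) = Pow(Add(Rational(11, 8), Rational(1, 1455)), 2) = Pow(Rational(16013, 11640), 2) = Rational(256416169, 135489600)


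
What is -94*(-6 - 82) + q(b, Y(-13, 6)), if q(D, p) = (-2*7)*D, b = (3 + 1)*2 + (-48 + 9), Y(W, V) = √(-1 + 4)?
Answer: 8706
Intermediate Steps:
Y(W, V) = √3
b = -31 (b = 4*2 - 39 = 8 - 39 = -31)
q(D, p) = -14*D
-94*(-6 - 82) + q(b, Y(-13, 6)) = -94*(-6 - 82) - 14*(-31) = -94*(-88) + 434 = 8272 + 434 = 8706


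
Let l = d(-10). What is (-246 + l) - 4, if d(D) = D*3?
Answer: -280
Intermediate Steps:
d(D) = 3*D
l = -30 (l = 3*(-10) = -30)
(-246 + l) - 4 = (-246 - 30) - 4 = -276 - 4 = -280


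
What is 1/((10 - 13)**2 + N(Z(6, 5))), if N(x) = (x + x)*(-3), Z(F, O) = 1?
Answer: 1/3 ≈ 0.33333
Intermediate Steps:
N(x) = -6*x (N(x) = (2*x)*(-3) = -6*x)
1/((10 - 13)**2 + N(Z(6, 5))) = 1/((10 - 13)**2 - 6*1) = 1/((-3)**2 - 6) = 1/(9 - 6) = 1/3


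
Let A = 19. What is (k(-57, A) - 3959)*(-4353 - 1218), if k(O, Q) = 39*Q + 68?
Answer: 17548650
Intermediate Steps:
k(O, Q) = 68 + 39*Q
(k(-57, A) - 3959)*(-4353 - 1218) = ((68 + 39*19) - 3959)*(-4353 - 1218) = ((68 + 741) - 3959)*(-5571) = (809 - 3959)*(-5571) = -3150*(-5571) = 17548650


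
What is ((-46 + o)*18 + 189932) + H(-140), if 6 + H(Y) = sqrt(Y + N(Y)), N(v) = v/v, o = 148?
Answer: 191762 + I*sqrt(139) ≈ 1.9176e+5 + 11.79*I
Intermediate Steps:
N(v) = 1
H(Y) = -6 + sqrt(1 + Y) (H(Y) = -6 + sqrt(Y + 1) = -6 + sqrt(1 + Y))
((-46 + o)*18 + 189932) + H(-140) = ((-46 + 148)*18 + 189932) + (-6 + sqrt(1 - 140)) = (102*18 + 189932) + (-6 + sqrt(-139)) = (1836 + 189932) + (-6 + I*sqrt(139)) = 191768 + (-6 + I*sqrt(139)) = 191762 + I*sqrt(139)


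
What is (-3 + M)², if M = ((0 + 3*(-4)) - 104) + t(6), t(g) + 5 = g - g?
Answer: 15376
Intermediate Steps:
t(g) = -5 (t(g) = -5 + (g - g) = -5 + 0 = -5)
M = -121 (M = ((0 + 3*(-4)) - 104) - 5 = ((0 - 12) - 104) - 5 = (-12 - 104) - 5 = -116 - 5 = -121)
(-3 + M)² = (-3 - 121)² = (-124)² = 15376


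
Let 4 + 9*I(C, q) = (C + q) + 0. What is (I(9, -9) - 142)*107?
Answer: -137174/9 ≈ -15242.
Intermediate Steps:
I(C, q) = -4/9 + C/9 + q/9 (I(C, q) = -4/9 + ((C + q) + 0)/9 = -4/9 + (C + q)/9 = -4/9 + (C/9 + q/9) = -4/9 + C/9 + q/9)
(I(9, -9) - 142)*107 = ((-4/9 + (⅑)*9 + (⅑)*(-9)) - 142)*107 = ((-4/9 + 1 - 1) - 142)*107 = (-4/9 - 142)*107 = -1282/9*107 = -137174/9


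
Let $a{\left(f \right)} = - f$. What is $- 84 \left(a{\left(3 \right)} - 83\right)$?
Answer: $7224$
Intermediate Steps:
$- 84 \left(a{\left(3 \right)} - 83\right) = - 84 \left(\left(-1\right) 3 - 83\right) = - 84 \left(-3 - 83\right) = \left(-84\right) \left(-86\right) = 7224$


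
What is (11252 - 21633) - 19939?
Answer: -30320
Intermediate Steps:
(11252 - 21633) - 19939 = -10381 - 19939 = -30320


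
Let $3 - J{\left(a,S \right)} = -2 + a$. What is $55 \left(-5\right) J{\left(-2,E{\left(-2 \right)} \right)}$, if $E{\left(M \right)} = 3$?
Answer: $-1925$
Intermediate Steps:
$J{\left(a,S \right)} = 5 - a$ ($J{\left(a,S \right)} = 3 - \left(-2 + a\right) = 5 - a$)
$55 \left(-5\right) J{\left(-2,E{\left(-2 \right)} \right)} = 55 \left(-5\right) \left(5 - -2\right) = - 275 \left(5 + 2\right) = \left(-275\right) 7 = -1925$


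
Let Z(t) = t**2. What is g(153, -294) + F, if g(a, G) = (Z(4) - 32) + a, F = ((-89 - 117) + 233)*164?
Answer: 4565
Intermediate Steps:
F = 4428 (F = (-206 + 233)*164 = 27*164 = 4428)
g(a, G) = -16 + a (g(a, G) = (4**2 - 32) + a = (16 - 32) + a = -16 + a)
g(153, -294) + F = (-16 + 153) + 4428 = 137 + 4428 = 4565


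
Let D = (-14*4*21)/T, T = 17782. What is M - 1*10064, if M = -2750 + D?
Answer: -113929862/8891 ≈ -12814.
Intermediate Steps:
D = -588/8891 (D = (-14*4*21)/17782 = -56*21*(1/17782) = -1176*1/17782 = -588/8891 ≈ -0.066134)
M = -24450838/8891 (M = -2750 - 588/8891 = -24450838/8891 ≈ -2750.1)
M - 1*10064 = -24450838/8891 - 1*10064 = -24450838/8891 - 10064 = -113929862/8891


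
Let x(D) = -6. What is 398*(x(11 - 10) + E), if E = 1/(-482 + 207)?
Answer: -657098/275 ≈ -2389.4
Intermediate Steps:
E = -1/275 (E = 1/(-275) = -1/275 ≈ -0.0036364)
398*(x(11 - 10) + E) = 398*(-6 - 1/275) = 398*(-1651/275) = -657098/275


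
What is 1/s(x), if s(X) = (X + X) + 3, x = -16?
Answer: -1/29 ≈ -0.034483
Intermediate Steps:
s(X) = 3 + 2*X (s(X) = 2*X + 3 = 3 + 2*X)
1/s(x) = 1/(3 + 2*(-16)) = 1/(3 - 32) = 1/(-29) = -1/29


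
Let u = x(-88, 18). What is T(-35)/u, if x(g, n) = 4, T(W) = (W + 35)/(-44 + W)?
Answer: 0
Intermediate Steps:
T(W) = (35 + W)/(-44 + W)
u = 4
T(-35)/u = ((35 - 35)/(-44 - 35))/4 = (0/(-79))*(1/4) = -1/79*0*(1/4) = 0*(1/4) = 0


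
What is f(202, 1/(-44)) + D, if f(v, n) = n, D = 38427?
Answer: 1690787/44 ≈ 38427.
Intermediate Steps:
f(202, 1/(-44)) + D = 1/(-44) + 38427 = -1/44 + 38427 = 1690787/44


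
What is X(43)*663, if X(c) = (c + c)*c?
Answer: 2451774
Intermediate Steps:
X(c) = 2*c² (X(c) = (2*c)*c = 2*c²)
X(43)*663 = (2*43²)*663 = (2*1849)*663 = 3698*663 = 2451774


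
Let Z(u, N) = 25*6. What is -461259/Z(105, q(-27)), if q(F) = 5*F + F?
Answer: -153753/50 ≈ -3075.1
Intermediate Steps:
q(F) = 6*F
Z(u, N) = 150
-461259/Z(105, q(-27)) = -461259/150 = -461259*1/150 = -153753/50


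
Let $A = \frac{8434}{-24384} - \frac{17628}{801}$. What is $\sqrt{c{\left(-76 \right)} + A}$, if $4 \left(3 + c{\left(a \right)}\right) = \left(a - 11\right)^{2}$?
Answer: $\frac{\sqrt{137382118658886}}{271272} \approx 43.208$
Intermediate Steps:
$c{\left(a \right)} = -3 + \frac{\left(-11 + a\right)^{2}}{4}$ ($c{\left(a \right)} = -3 + \frac{\left(a - 11\right)^{2}}{4} = -3 + \frac{\left(-11 + a\right)^{2}}{4}$)
$A = - \frac{24255377}{1085088}$ ($A = 8434 \left(- \frac{1}{24384}\right) - \frac{5876}{267} = - \frac{4217}{12192} - \frac{5876}{267} = - \frac{24255377}{1085088} \approx -22.353$)
$\sqrt{c{\left(-76 \right)} + A} = \sqrt{\left(-3 + \frac{\left(-11 - 76\right)^{2}}{4}\right) - \frac{24255377}{1085088}} = \sqrt{\left(-3 + \frac{\left(-87\right)^{2}}{4}\right) - \frac{24255377}{1085088}} = \sqrt{\left(-3 + \frac{1}{4} \cdot 7569\right) - \frac{24255377}{1085088}} = \sqrt{\left(-3 + \frac{7569}{4}\right) - \frac{24255377}{1085088}} = \sqrt{\frac{7557}{4} - \frac{24255377}{1085088}} = \sqrt{\frac{2025747127}{1085088}} = \frac{\sqrt{137382118658886}}{271272}$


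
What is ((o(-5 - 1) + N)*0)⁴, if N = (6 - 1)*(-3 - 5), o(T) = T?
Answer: 0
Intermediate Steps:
N = -40 (N = 5*(-8) = -40)
((o(-5 - 1) + N)*0)⁴ = (((-5 - 1) - 40)*0)⁴ = ((-6 - 40)*0)⁴ = (-46*0)⁴ = 0⁴ = 0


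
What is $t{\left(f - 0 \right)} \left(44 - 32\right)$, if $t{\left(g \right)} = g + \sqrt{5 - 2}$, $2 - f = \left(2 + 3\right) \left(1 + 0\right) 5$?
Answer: $-276 + 12 \sqrt{3} \approx -255.22$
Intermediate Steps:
$f = -23$ ($f = 2 - \left(2 + 3\right) \left(1 + 0\right) 5 = 2 - 5 \cdot 1 \cdot 5 = 2 - 5 \cdot 5 = 2 - 25 = -23$)
$t{\left(g \right)} = g + \sqrt{3}$
$t{\left(f - 0 \right)} \left(44 - 32\right) = \left(\left(-23 - 0\right) + \sqrt{3}\right) \left(44 - 32\right) = \left(\left(-23 + 0\right) + \sqrt{3}\right) 12 = \left(-23 + \sqrt{3}\right) 12 = -276 + 12 \sqrt{3}$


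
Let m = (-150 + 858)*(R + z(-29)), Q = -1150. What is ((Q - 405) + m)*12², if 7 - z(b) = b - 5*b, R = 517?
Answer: 41372496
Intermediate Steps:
z(b) = 7 + 4*b (z(b) = 7 - (b - 5*b) = 7 - (-4)*b = 7 + 4*b)
m = 288864 (m = (-150 + 858)*(517 + (7 + 4*(-29))) = 708*(517 + (7 - 116)) = 708*(517 - 109) = 708*408 = 288864)
((Q - 405) + m)*12² = ((-1150 - 405) + 288864)*12² = (-1555 + 288864)*144 = 287309*144 = 41372496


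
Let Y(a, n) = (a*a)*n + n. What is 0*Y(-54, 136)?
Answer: 0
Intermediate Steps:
Y(a, n) = n + n*a² (Y(a, n) = a²*n + n = n*a² + n = n + n*a²)
0*Y(-54, 136) = 0*(136*(1 + (-54)²)) = 0*(136*(1 + 2916)) = 0*(136*2917) = 0*396712 = 0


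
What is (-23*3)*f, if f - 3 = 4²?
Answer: -1311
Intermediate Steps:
f = 19 (f = 3 + 4² = 3 + 16 = 19)
(-23*3)*f = -23*3*19 = -69*19 = -1311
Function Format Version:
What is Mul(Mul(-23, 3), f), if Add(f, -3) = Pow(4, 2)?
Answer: -1311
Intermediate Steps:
f = 19 (f = Add(3, Pow(4, 2)) = Add(3, 16) = 19)
Mul(Mul(-23, 3), f) = Mul(Mul(-23, 3), 19) = Mul(-69, 19) = -1311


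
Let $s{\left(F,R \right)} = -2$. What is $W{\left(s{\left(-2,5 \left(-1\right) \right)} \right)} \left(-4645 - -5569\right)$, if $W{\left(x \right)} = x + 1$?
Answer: $-924$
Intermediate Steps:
$W{\left(x \right)} = 1 + x$
$W{\left(s{\left(-2,5 \left(-1\right) \right)} \right)} \left(-4645 - -5569\right) = \left(1 - 2\right) \left(-4645 - -5569\right) = - (-4645 + 5569) = \left(-1\right) 924 = -924$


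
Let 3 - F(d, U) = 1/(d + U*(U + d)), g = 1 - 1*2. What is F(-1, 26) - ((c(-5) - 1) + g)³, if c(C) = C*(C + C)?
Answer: -71772262/649 ≈ -1.1059e+5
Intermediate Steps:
c(C) = 2*C² (c(C) = C*(2*C) = 2*C²)
g = -1 (g = 1 - 2 = -1)
F(d, U) = 3 - 1/(d + U*(U + d))
F(-1, 26) - ((c(-5) - 1) + g)³ = (-1 + 3*(-1) + 3*26² + 3*26*(-1))/(-1 + 26² + 26*(-1)) - ((2*(-5)² - 1) - 1)³ = (-1 - 3 + 3*676 - 78)/(-1 + 676 - 26) - ((2*25 - 1) - 1)³ = (-1 - 3 + 2028 - 78)/649 - ((50 - 1) - 1)³ = (1/649)*1946 - (49 - 1)³ = 1946/649 - 1*48³ = 1946/649 - 1*110592 = 1946/649 - 110592 = -71772262/649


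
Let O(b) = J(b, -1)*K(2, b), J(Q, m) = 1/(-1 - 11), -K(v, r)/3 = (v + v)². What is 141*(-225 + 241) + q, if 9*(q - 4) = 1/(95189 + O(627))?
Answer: 1936225621/856737 ≈ 2260.0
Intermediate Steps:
K(v, r) = -12*v² (K(v, r) = -3*(v + v)² = -3*4*v² = -12*v²)
J(Q, m) = -1/12 (J(Q, m) = 1/(-12) = -1/12)
O(b) = 4 (O(b) = -(-1)*2² = -(-1)*4 = -1/12*(-48) = 4)
q = 3426949/856737 (q = 4 + 1/(9*(95189 + 4)) = 4 + (⅑)/95193 = 4 + (⅑)*(1/95193) = 4 + 1/856737 = 3426949/856737 ≈ 4.0000)
141*(-225 + 241) + q = 141*(-225 + 241) + 3426949/856737 = 141*16 + 3426949/856737 = 2256 + 3426949/856737 = 1936225621/856737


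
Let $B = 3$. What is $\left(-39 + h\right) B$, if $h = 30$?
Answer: $-27$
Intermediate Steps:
$\left(-39 + h\right) B = \left(-39 + 30\right) 3 = \left(-9\right) 3 = -27$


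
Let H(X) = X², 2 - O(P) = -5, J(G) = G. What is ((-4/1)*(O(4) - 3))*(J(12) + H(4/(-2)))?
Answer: -256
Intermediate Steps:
O(P) = 7 (O(P) = 2 - 1*(-5) = 2 + 5 = 7)
((-4/1)*(O(4) - 3))*(J(12) + H(4/(-2))) = ((-4/1)*(7 - 3))*(12 + (4/(-2))²) = (-4*1*4)*(12 + (4*(-½))²) = (-4*4)*(12 + (-2)²) = -16*(12 + 4) = -16*16 = -256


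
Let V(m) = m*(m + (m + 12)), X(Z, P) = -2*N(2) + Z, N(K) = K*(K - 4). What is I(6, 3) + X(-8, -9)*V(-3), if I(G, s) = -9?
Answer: -9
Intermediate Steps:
N(K) = K*(-4 + K)
X(Z, P) = 8 + Z (X(Z, P) = -4*(-4 + 2) + Z = -4*(-2) + Z = -2*(-4) + Z = 8 + Z)
V(m) = m*(12 + 2*m) (V(m) = m*(m + (12 + m)) = m*(12 + 2*m))
I(6, 3) + X(-8, -9)*V(-3) = -9 + (8 - 8)*(2*(-3)*(6 - 3)) = -9 + 0*(2*(-3)*3) = -9 + 0*(-18) = -9 + 0 = -9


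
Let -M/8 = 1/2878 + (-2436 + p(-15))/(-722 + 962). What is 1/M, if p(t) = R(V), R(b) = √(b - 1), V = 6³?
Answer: 151323110280/12286570715641 + 62121630*√215/12286570715641 ≈ 0.012390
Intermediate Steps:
V = 216
R(b) = √(-1 + b)
p(t) = √215 (p(t) = √(-1 + 216) = √215)
M = 584214/7195 - √215/30 (M = -8*(1/2878 + (-2436 + √215)/(-722 + 962)) = -8*(1/2878 + (-2436 + √215)/240) = -8*(1/2878 + (-2436 + √215)*(1/240)) = -8*(1/2878 + (-203/20 + √215/240)) = -8*(-292107/28780 + √215/240) = 584214/7195 - √215/30 ≈ 80.708)
1/M = 1/(584214/7195 - √215/30)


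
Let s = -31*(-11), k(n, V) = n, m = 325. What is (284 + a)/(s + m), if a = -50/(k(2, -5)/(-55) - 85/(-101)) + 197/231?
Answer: 10960363/32769198 ≈ 0.33447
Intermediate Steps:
s = 341
a = -3013289/49203 (a = -50/(2/(-55) - 85/(-101)) + 197/231 = -50/(2*(-1/55) - 85*(-1/101)) + 197*(1/231) = -50/(-2/55 + 85/101) + 197/231 = -50/4473/5555 + 197/231 = -50*5555/4473 + 197/231 = -277750/4473 + 197/231 = -3013289/49203 ≈ -61.242)
(284 + a)/(s + m) = (284 - 3013289/49203)/(341 + 325) = (10960363/49203)/666 = (10960363/49203)*(1/666) = 10960363/32769198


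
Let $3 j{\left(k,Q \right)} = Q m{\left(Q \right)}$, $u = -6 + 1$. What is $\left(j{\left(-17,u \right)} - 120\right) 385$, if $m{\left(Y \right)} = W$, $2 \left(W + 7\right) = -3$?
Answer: $- \frac{244475}{6} \approx -40746.0$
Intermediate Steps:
$W = - \frac{17}{2}$ ($W = -7 + \frac{1}{2} \left(-3\right) = -7 - \frac{3}{2} = - \frac{17}{2} \approx -8.5$)
$m{\left(Y \right)} = - \frac{17}{2}$
$u = -5$
$j{\left(k,Q \right)} = - \frac{17 Q}{6}$ ($j{\left(k,Q \right)} = \frac{Q \left(- \frac{17}{2}\right)}{3} = \frac{\left(- \frac{17}{2}\right) Q}{3} = - \frac{17 Q}{6}$)
$\left(j{\left(-17,u \right)} - 120\right) 385 = \left(\left(- \frac{17}{6}\right) \left(-5\right) - 120\right) 385 = \left(\frac{85}{6} - 120\right) 385 = \left(- \frac{635}{6}\right) 385 = - \frac{244475}{6}$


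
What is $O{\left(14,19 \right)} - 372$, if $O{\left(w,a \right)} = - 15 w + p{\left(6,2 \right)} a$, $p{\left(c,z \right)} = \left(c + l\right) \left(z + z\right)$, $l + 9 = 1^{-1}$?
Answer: $-734$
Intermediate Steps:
$l = -8$ ($l = -9 + 1^{-1} = -9 + 1 = -8$)
$p{\left(c,z \right)} = 2 z \left(-8 + c\right)$ ($p{\left(c,z \right)} = \left(c - 8\right) \left(z + z\right) = \left(-8 + c\right) 2 z = 2 z \left(-8 + c\right)$)
$O{\left(w,a \right)} = - 15 w - 8 a$ ($O{\left(w,a \right)} = - 15 w + 2 \cdot 2 \left(-8 + 6\right) a = - 15 w + 2 \cdot 2 \left(-2\right) a = - 15 w - 8 a$)
$O{\left(14,19 \right)} - 372 = \left(\left(-15\right) 14 - 152\right) - 372 = \left(-210 - 152\right) - 372 = -362 - 372 = -734$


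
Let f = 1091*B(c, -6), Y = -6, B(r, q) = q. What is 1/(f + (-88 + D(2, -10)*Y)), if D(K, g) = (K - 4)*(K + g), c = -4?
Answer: -1/6730 ≈ -0.00014859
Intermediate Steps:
D(K, g) = (-4 + K)*(K + g)
f = -6546 (f = 1091*(-6) = -6546)
1/(f + (-88 + D(2, -10)*Y)) = 1/(-6546 + (-88 + (2² - 4*2 - 4*(-10) + 2*(-10))*(-6))) = 1/(-6546 + (-88 + (4 - 8 + 40 - 20)*(-6))) = 1/(-6546 + (-88 + 16*(-6))) = 1/(-6546 + (-88 - 96)) = 1/(-6546 - 184) = 1/(-6730) = -1/6730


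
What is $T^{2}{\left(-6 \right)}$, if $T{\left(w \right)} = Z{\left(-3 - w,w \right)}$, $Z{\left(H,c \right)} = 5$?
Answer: $25$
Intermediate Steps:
$T{\left(w \right)} = 5$
$T^{2}{\left(-6 \right)} = 5^{2} = 25$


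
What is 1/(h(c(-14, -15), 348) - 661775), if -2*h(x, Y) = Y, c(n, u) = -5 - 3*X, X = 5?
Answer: -1/661949 ≈ -1.5107e-6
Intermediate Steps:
c(n, u) = -20 (c(n, u) = -5 - 3*5 = -5 - 15 = -20)
h(x, Y) = -Y/2
1/(h(c(-14, -15), 348) - 661775) = 1/(-½*348 - 661775) = 1/(-174 - 661775) = 1/(-661949) = -1/661949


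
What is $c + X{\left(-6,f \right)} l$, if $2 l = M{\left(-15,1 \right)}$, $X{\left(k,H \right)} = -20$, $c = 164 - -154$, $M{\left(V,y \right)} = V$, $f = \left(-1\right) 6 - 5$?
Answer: $468$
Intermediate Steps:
$f = -11$ ($f = -6 - 5 = -11$)
$c = 318$ ($c = 164 + 154 = 318$)
$l = - \frac{15}{2}$ ($l = \frac{1}{2} \left(-15\right) = - \frac{15}{2} \approx -7.5$)
$c + X{\left(-6,f \right)} l = 318 - -150 = 318 + 150 = 468$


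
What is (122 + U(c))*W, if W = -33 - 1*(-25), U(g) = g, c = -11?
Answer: -888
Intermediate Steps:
W = -8 (W = -33 + 25 = -8)
(122 + U(c))*W = (122 - 11)*(-8) = 111*(-8) = -888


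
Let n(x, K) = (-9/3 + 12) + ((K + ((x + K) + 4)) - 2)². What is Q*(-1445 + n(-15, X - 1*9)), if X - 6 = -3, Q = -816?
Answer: 661776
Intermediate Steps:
X = 3 (X = 6 - 3 = 3)
n(x, K) = 9 + (2 + x + 2*K)² (n(x, K) = (-9*⅓ + 12) + ((K + ((K + x) + 4)) - 2)² = (-3 + 12) + ((K + (4 + K + x)) - 2)² = 9 + ((4 + x + 2*K) - 2)² = 9 + (2 + x + 2*K)²)
Q*(-1445 + n(-15, X - 1*9)) = -816*(-1445 + (9 + (2 - 15 + 2*(3 - 1*9))²)) = -816*(-1445 + (9 + (2 - 15 + 2*(3 - 9))²)) = -816*(-1445 + (9 + (2 - 15 + 2*(-6))²)) = -816*(-1445 + (9 + (2 - 15 - 12)²)) = -816*(-1445 + (9 + (-25)²)) = -816*(-1445 + (9 + 625)) = -816*(-1445 + 634) = -816*(-811) = 661776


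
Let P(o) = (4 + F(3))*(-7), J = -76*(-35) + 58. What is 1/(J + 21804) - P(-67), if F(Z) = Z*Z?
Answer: 2231503/24522 ≈ 91.000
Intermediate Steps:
F(Z) = Z²
J = 2718 (J = 2660 + 58 = 2718)
P(o) = -91 (P(o) = (4 + 3²)*(-7) = (4 + 9)*(-7) = 13*(-7) = -91)
1/(J + 21804) - P(-67) = 1/(2718 + 21804) - 1*(-91) = 1/24522 + 91 = 2231503/24522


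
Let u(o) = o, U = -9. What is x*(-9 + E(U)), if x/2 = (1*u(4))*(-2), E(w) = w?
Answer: 288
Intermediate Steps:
x = -16 (x = 2*((1*4)*(-2)) = 2*(4*(-2)) = 2*(-8) = -16)
x*(-9 + E(U)) = -16*(-9 - 9) = -16*(-18) = 288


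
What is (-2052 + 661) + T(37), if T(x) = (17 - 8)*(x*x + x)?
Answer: 11263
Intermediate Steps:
T(x) = 9*x + 9*x² (T(x) = 9*(x² + x) = 9*(x + x²) = 9*x + 9*x²)
(-2052 + 661) + T(37) = (-2052 + 661) + 9*37*(1 + 37) = -1391 + 9*37*38 = -1391 + 12654 = 11263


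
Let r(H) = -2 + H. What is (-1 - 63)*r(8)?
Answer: -384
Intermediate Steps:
(-1 - 63)*r(8) = (-1 - 63)*(-2 + 8) = -64*6 = -384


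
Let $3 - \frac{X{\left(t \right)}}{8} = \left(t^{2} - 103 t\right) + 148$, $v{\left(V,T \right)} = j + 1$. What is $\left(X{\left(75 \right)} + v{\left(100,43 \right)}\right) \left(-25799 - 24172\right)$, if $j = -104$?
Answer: $-776399427$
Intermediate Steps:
$v{\left(V,T \right)} = -103$ ($v{\left(V,T \right)} = -104 + 1 = -103$)
$X{\left(t \right)} = -1160 - 8 t^{2} + 824 t$ ($X{\left(t \right)} = 24 - 8 \left(\left(t^{2} - 103 t\right) + 148\right) = 24 - 8 \left(148 + t^{2} - 103 t\right) = 24 - \left(1184 - 824 t + 8 t^{2}\right) = -1160 - 8 t^{2} + 824 t$)
$\left(X{\left(75 \right)} + v{\left(100,43 \right)}\right) \left(-25799 - 24172\right) = \left(\left(-1160 - 8 \cdot 75^{2} + 824 \cdot 75\right) - 103\right) \left(-25799 - 24172\right) = \left(\left(-1160 - 45000 + 61800\right) - 103\right) \left(-49971\right) = \left(15640 - 103\right) \left(-49971\right) = 15537 \left(-49971\right) = -776399427$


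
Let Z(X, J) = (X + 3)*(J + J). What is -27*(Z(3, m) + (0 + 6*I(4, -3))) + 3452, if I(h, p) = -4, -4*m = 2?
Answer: 4262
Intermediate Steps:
m = -½ (m = -¼*2 = -½ ≈ -0.50000)
Z(X, J) = 2*J*(3 + X) (Z(X, J) = (3 + X)*(2*J) = 2*J*(3 + X))
-27*(Z(3, m) + (0 + 6*I(4, -3))) + 3452 = -27*(2*(-½)*(3 + 3) + (0 + 6*(-4))) + 3452 = -27*(2*(-½)*6 + (0 - 24)) + 3452 = -27*(-6 - 24) + 3452 = -27*(-30) + 3452 = 810 + 3452 = 4262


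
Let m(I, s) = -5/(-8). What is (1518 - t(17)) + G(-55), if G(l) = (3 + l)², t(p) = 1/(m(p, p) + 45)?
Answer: 1541022/365 ≈ 4222.0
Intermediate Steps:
m(I, s) = 5/8 (m(I, s) = -5*(-⅛) = 5/8)
t(p) = 8/365 (t(p) = 1/(5/8 + 45) = 1/(365/8) = 8/365)
(1518 - t(17)) + G(-55) = (1518 - 1*8/365) + (3 - 55)² = (1518 - 8/365) + (-52)² = 554062/365 + 2704 = 1541022/365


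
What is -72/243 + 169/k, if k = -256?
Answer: -6611/6912 ≈ -0.95645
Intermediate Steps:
-72/243 + 169/k = -72/243 + 169/(-256) = -72*1/243 + 169*(-1/256) = -8/27 - 169/256 = -6611/6912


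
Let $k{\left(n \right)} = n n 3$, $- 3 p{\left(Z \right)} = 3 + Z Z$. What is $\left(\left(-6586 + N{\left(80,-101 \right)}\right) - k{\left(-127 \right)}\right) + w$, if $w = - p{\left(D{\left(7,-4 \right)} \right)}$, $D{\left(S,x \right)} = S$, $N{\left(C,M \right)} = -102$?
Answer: $- \frac{165173}{3} \approx -55058.0$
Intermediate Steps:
$p{\left(Z \right)} = -1 - \frac{Z^{2}}{3}$ ($p{\left(Z \right)} = - \frac{3 + Z Z}{3} = - \frac{3 + Z^{2}}{3} = -1 - \frac{Z^{2}}{3}$)
$k{\left(n \right)} = 3 n^{2}$ ($k{\left(n \right)} = n^{2} \cdot 3 = 3 n^{2}$)
$w = \frac{52}{3}$ ($w = - (-1 - \frac{7^{2}}{3}) = - (-1 - \frac{49}{3}) = \left(-1\right) \left(- \frac{52}{3}\right) = \frac{52}{3} \approx 17.333$)
$\left(\left(-6586 + N{\left(80,-101 \right)}\right) - k{\left(-127 \right)}\right) + w = \left(\left(-6586 - 102\right) - 3 \left(-127\right)^{2}\right) + \frac{52}{3} = \left(-6688 - 3 \cdot 16129\right) + \frac{52}{3} = \left(-6688 - 48387\right) + \frac{52}{3} = -55075 + \frac{52}{3} = - \frac{165173}{3}$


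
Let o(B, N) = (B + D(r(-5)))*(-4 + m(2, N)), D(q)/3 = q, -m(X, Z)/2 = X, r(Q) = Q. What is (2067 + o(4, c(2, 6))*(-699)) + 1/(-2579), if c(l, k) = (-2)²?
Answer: -153308656/2579 ≈ -59445.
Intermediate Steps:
c(l, k) = 4
m(X, Z) = -2*X
D(q) = 3*q
o(B, N) = 120 - 8*B (o(B, N) = (B + 3*(-5))*(-4 - 2*2) = (B - 15)*(-4 - 4) = (-15 + B)*(-8) = 120 - 8*B)
(2067 + o(4, c(2, 6))*(-699)) + 1/(-2579) = (2067 + (120 - 8*4)*(-699)) + 1/(-2579) = (2067 + (120 - 32)*(-699)) - 1/2579 = (2067 + 88*(-699)) - 1/2579 = (2067 - 61512) - 1/2579 = -59445 - 1/2579 = -153308656/2579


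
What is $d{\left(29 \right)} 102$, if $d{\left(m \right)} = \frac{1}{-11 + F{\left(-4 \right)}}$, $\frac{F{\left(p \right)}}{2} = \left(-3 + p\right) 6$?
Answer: $- \frac{102}{95} \approx -1.0737$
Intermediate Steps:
$F{\left(p \right)} = -36 + 12 p$ ($F{\left(p \right)} = 2 \left(-3 + p\right) 6 = 2 \left(-18 + 6 p\right) = -36 + 12 p$)
$d{\left(m \right)} = - \frac{1}{95}$ ($d{\left(m \right)} = \frac{1}{-11 + \left(-36 + 12 \left(-4\right)\right)} = \frac{1}{-11 - 84} = \frac{1}{-95} = - \frac{1}{95}$)
$d{\left(29 \right)} 102 = \left(- \frac{1}{95}\right) 102 = - \frac{102}{95}$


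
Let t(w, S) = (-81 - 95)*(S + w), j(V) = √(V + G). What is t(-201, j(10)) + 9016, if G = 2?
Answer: 44392 - 352*√3 ≈ 43782.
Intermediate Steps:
j(V) = √(2 + V) (j(V) = √(V + 2) = √(2 + V))
t(w, S) = -176*S - 176*w (t(w, S) = -176*(S + w) = -176*S - 176*w)
t(-201, j(10)) + 9016 = (-176*√(2 + 10) - 176*(-201)) + 9016 = (-352*√3 + 35376) + 9016 = (35376 - 352*√3) + 9016 = 44392 - 352*√3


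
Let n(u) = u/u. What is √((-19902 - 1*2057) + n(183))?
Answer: I*√21958 ≈ 148.18*I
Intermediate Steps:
n(u) = 1
√((-19902 - 1*2057) + n(183)) = √((-19902 - 1*2057) + 1) = √((-19902 - 2057) + 1) = √(-21959 + 1) = √(-21958) = I*√21958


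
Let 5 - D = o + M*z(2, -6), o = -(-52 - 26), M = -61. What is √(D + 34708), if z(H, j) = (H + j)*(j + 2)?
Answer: √35611 ≈ 188.71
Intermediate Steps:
z(H, j) = (2 + j)*(H + j) (z(H, j) = (H + j)*(2 + j) = (2 + j)*(H + j))
o = 78 (o = -1*(-78) = 78)
D = 903 (D = 5 - (78 - 61*((-6)² + 2*2 + 2*(-6) + 2*(-6))) = 5 - (78 - 61*(36 + 4 - 12 - 12)) = 5 - (78 - 61*16) = 5 - (78 - 976) = 5 - 1*(-898) = 5 + 898 = 903)
√(D + 34708) = √(903 + 34708) = √35611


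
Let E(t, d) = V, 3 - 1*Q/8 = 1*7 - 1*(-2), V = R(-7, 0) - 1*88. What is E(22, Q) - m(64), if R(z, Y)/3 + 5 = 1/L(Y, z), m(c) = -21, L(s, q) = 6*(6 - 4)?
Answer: -327/4 ≈ -81.750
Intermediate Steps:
L(s, q) = 12 (L(s, q) = 6*2 = 12)
R(z, Y) = -59/4 (R(z, Y) = -15 + 3/12 = -15 + 3*(1/12) = -15 + ¼ = -59/4)
V = -411/4 (V = -59/4 - 1*88 = -59/4 - 88 = -411/4 ≈ -102.75)
Q = -48 (Q = 24 - 8*(1*7 - 1*(-2)) = 24 - 8*(7 + 2) = 24 - 8*9 = 24 - 72 = -48)
E(t, d) = -411/4
E(22, Q) - m(64) = -411/4 - 1*(-21) = -411/4 + 21 = -327/4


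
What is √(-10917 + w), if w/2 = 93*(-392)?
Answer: I*√83829 ≈ 289.53*I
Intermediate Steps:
w = -72912 (w = 2*(93*(-392)) = 2*(-36456) = -72912)
√(-10917 + w) = √(-10917 - 72912) = √(-83829) = I*√83829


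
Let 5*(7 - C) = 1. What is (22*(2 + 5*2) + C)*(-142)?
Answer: -192268/5 ≈ -38454.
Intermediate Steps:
C = 34/5 (C = 7 - ⅕*1 = 7 - ⅕ = 34/5 ≈ 6.8000)
(22*(2 + 5*2) + C)*(-142) = (22*(2 + 5*2) + 34/5)*(-142) = (22*(2 + 10) + 34/5)*(-142) = (22*12 + 34/5)*(-142) = (264 + 34/5)*(-142) = (1354/5)*(-142) = -192268/5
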